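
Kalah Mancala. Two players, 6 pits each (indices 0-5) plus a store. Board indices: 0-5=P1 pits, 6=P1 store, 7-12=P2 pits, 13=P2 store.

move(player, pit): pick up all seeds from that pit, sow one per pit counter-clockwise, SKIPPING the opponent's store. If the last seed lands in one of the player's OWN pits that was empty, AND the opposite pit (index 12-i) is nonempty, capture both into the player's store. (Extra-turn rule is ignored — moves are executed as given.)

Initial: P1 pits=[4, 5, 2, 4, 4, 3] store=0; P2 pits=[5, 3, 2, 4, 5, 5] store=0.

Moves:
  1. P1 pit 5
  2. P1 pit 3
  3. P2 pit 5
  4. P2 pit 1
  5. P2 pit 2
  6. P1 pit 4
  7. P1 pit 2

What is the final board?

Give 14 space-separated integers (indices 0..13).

Move 1: P1 pit5 -> P1=[4,5,2,4,4,0](1) P2=[6,4,2,4,5,5](0)
Move 2: P1 pit3 -> P1=[4,5,2,0,5,1](2) P2=[7,4,2,4,5,5](0)
Move 3: P2 pit5 -> P1=[5,6,3,1,5,1](2) P2=[7,4,2,4,5,0](1)
Move 4: P2 pit1 -> P1=[0,6,3,1,5,1](2) P2=[7,0,3,5,6,0](7)
Move 5: P2 pit2 -> P1=[0,6,3,1,5,1](2) P2=[7,0,0,6,7,1](7)
Move 6: P1 pit4 -> P1=[0,6,3,1,0,2](3) P2=[8,1,1,6,7,1](7)
Move 7: P1 pit2 -> P1=[0,6,0,2,1,3](3) P2=[8,1,1,6,7,1](7)

Answer: 0 6 0 2 1 3 3 8 1 1 6 7 1 7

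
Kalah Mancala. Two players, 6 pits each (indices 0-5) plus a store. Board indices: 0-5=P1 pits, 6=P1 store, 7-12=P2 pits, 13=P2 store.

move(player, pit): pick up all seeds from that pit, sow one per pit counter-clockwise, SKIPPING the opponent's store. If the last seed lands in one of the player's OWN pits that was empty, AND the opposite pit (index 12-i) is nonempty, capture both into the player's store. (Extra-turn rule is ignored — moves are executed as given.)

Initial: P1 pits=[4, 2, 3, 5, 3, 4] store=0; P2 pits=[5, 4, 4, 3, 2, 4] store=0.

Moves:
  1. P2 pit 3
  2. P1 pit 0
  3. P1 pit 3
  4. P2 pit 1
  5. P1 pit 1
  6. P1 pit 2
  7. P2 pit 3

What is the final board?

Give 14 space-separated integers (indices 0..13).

Move 1: P2 pit3 -> P1=[4,2,3,5,3,4](0) P2=[5,4,4,0,3,5](1)
Move 2: P1 pit0 -> P1=[0,3,4,6,4,4](0) P2=[5,4,4,0,3,5](1)
Move 3: P1 pit3 -> P1=[0,3,4,0,5,5](1) P2=[6,5,5,0,3,5](1)
Move 4: P2 pit1 -> P1=[0,3,4,0,5,5](1) P2=[6,0,6,1,4,6](2)
Move 5: P1 pit1 -> P1=[0,0,5,1,6,5](1) P2=[6,0,6,1,4,6](2)
Move 6: P1 pit2 -> P1=[0,0,0,2,7,6](2) P2=[7,0,6,1,4,6](2)
Move 7: P2 pit3 -> P1=[0,0,0,2,7,6](2) P2=[7,0,6,0,5,6](2)

Answer: 0 0 0 2 7 6 2 7 0 6 0 5 6 2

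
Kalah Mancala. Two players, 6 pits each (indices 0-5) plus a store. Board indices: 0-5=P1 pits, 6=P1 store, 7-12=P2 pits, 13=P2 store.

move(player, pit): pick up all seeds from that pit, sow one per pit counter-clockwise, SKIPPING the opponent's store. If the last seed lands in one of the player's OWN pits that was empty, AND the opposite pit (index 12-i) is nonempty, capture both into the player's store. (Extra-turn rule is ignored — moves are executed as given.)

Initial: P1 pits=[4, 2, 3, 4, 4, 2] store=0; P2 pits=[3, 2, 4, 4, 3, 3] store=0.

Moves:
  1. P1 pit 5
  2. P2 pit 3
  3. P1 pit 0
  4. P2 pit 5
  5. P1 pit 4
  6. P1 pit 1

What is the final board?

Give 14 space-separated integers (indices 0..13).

Move 1: P1 pit5 -> P1=[4,2,3,4,4,0](1) P2=[4,2,4,4,3,3](0)
Move 2: P2 pit3 -> P1=[5,2,3,4,4,0](1) P2=[4,2,4,0,4,4](1)
Move 3: P1 pit0 -> P1=[0,3,4,5,5,0](6) P2=[0,2,4,0,4,4](1)
Move 4: P2 pit5 -> P1=[1,4,5,5,5,0](6) P2=[0,2,4,0,4,0](2)
Move 5: P1 pit4 -> P1=[1,4,5,5,0,1](7) P2=[1,3,5,0,4,0](2)
Move 6: P1 pit1 -> P1=[1,0,6,6,1,2](7) P2=[1,3,5,0,4,0](2)

Answer: 1 0 6 6 1 2 7 1 3 5 0 4 0 2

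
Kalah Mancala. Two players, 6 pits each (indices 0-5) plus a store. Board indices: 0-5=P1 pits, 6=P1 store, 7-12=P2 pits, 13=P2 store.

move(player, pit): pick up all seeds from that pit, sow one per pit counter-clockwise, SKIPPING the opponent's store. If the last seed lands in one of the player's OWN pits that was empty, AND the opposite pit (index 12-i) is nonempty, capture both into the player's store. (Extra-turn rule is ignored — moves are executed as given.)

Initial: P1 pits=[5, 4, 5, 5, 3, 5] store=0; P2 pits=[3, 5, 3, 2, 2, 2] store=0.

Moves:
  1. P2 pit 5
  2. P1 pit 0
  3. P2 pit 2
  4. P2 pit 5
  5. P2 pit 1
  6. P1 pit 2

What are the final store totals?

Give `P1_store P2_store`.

Move 1: P2 pit5 -> P1=[6,4,5,5,3,5](0) P2=[3,5,3,2,2,0](1)
Move 2: P1 pit0 -> P1=[0,5,6,6,4,6](1) P2=[3,5,3,2,2,0](1)
Move 3: P2 pit2 -> P1=[0,5,6,6,4,6](1) P2=[3,5,0,3,3,1](1)
Move 4: P2 pit5 -> P1=[0,5,6,6,4,6](1) P2=[3,5,0,3,3,0](2)
Move 5: P2 pit1 -> P1=[0,5,6,6,4,6](1) P2=[3,0,1,4,4,1](3)
Move 6: P1 pit2 -> P1=[0,5,0,7,5,7](2) P2=[4,1,1,4,4,1](3)

Answer: 2 3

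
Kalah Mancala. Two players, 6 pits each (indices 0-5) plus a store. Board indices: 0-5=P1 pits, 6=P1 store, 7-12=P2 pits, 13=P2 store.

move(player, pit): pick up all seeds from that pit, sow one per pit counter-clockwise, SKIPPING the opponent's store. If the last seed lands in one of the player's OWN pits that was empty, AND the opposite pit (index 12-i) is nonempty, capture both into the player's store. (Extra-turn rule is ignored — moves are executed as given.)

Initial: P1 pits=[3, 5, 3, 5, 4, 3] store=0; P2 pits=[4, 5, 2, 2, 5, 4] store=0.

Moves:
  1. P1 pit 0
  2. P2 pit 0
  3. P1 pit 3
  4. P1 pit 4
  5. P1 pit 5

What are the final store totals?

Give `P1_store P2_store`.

Move 1: P1 pit0 -> P1=[0,6,4,6,4,3](0) P2=[4,5,2,2,5,4](0)
Move 2: P2 pit0 -> P1=[0,6,4,6,4,3](0) P2=[0,6,3,3,6,4](0)
Move 3: P1 pit3 -> P1=[0,6,4,0,5,4](1) P2=[1,7,4,3,6,4](0)
Move 4: P1 pit4 -> P1=[0,6,4,0,0,5](2) P2=[2,8,5,3,6,4](0)
Move 5: P1 pit5 -> P1=[0,6,4,0,0,0](3) P2=[3,9,6,4,6,4](0)

Answer: 3 0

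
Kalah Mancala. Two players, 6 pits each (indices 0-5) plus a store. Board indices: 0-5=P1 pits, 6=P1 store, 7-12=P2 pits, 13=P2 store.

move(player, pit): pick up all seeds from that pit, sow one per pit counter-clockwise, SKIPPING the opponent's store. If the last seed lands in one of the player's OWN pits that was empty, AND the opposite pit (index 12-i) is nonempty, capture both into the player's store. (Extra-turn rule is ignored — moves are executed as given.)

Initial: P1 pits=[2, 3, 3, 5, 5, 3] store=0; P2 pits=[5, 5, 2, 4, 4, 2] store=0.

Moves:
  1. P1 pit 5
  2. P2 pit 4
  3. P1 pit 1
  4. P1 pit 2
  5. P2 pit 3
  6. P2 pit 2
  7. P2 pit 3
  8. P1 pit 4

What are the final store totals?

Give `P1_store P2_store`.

Move 1: P1 pit5 -> P1=[2,3,3,5,5,0](1) P2=[6,6,2,4,4,2](0)
Move 2: P2 pit4 -> P1=[3,4,3,5,5,0](1) P2=[6,6,2,4,0,3](1)
Move 3: P1 pit1 -> P1=[3,0,4,6,6,0](8) P2=[0,6,2,4,0,3](1)
Move 4: P1 pit2 -> P1=[3,0,0,7,7,1](9) P2=[0,6,2,4,0,3](1)
Move 5: P2 pit3 -> P1=[4,0,0,7,7,1](9) P2=[0,6,2,0,1,4](2)
Move 6: P2 pit2 -> P1=[4,0,0,7,7,1](9) P2=[0,6,0,1,2,4](2)
Move 7: P2 pit3 -> P1=[4,0,0,7,7,1](9) P2=[0,6,0,0,3,4](2)
Move 8: P1 pit4 -> P1=[4,0,0,7,0,2](10) P2=[1,7,1,1,4,4](2)

Answer: 10 2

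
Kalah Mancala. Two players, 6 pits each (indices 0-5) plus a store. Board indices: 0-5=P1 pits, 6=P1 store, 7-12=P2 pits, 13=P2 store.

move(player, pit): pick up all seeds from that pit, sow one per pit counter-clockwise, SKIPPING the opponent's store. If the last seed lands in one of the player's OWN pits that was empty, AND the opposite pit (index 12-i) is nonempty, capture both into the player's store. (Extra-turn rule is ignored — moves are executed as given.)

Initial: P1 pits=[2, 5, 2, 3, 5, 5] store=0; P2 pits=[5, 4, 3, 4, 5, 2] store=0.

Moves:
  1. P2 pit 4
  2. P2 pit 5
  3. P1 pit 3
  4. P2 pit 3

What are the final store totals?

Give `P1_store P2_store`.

Answer: 1 3

Derivation:
Move 1: P2 pit4 -> P1=[3,6,3,3,5,5](0) P2=[5,4,3,4,0,3](1)
Move 2: P2 pit5 -> P1=[4,7,3,3,5,5](0) P2=[5,4,3,4,0,0](2)
Move 3: P1 pit3 -> P1=[4,7,3,0,6,6](1) P2=[5,4,3,4,0,0](2)
Move 4: P2 pit3 -> P1=[5,7,3,0,6,6](1) P2=[5,4,3,0,1,1](3)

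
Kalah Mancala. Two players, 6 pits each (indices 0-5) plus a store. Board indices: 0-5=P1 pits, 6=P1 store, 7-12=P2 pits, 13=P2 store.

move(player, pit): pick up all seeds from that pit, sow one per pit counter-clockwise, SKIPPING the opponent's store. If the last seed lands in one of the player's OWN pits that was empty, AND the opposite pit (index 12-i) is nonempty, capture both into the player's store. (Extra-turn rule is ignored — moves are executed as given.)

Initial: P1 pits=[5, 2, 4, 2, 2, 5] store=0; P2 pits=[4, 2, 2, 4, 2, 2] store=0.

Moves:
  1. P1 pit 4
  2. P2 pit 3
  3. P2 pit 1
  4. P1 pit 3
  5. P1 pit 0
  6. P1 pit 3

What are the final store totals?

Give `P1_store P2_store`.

Answer: 2 6

Derivation:
Move 1: P1 pit4 -> P1=[5,2,4,2,0,6](1) P2=[4,2,2,4,2,2](0)
Move 2: P2 pit3 -> P1=[6,2,4,2,0,6](1) P2=[4,2,2,0,3,3](1)
Move 3: P2 pit1 -> P1=[6,2,0,2,0,6](1) P2=[4,0,3,0,3,3](6)
Move 4: P1 pit3 -> P1=[6,2,0,0,1,7](1) P2=[4,0,3,0,3,3](6)
Move 5: P1 pit0 -> P1=[0,3,1,1,2,8](2) P2=[4,0,3,0,3,3](6)
Move 6: P1 pit3 -> P1=[0,3,1,0,3,8](2) P2=[4,0,3,0,3,3](6)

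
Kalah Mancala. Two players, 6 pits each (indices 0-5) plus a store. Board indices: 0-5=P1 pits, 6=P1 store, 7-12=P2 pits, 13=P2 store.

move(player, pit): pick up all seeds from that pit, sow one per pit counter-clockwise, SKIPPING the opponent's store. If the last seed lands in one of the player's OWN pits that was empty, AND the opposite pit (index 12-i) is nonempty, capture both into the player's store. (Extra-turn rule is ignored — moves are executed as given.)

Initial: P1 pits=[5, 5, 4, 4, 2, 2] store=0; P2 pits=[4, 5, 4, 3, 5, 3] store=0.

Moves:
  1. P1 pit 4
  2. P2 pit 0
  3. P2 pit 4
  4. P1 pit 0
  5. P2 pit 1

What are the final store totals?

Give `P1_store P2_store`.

Move 1: P1 pit4 -> P1=[5,5,4,4,0,3](1) P2=[4,5,4,3,5,3](0)
Move 2: P2 pit0 -> P1=[5,5,4,4,0,3](1) P2=[0,6,5,4,6,3](0)
Move 3: P2 pit4 -> P1=[6,6,5,5,0,3](1) P2=[0,6,5,4,0,4](1)
Move 4: P1 pit0 -> P1=[0,7,6,6,1,4](2) P2=[0,6,5,4,0,4](1)
Move 5: P2 pit1 -> P1=[1,7,6,6,1,4](2) P2=[0,0,6,5,1,5](2)

Answer: 2 2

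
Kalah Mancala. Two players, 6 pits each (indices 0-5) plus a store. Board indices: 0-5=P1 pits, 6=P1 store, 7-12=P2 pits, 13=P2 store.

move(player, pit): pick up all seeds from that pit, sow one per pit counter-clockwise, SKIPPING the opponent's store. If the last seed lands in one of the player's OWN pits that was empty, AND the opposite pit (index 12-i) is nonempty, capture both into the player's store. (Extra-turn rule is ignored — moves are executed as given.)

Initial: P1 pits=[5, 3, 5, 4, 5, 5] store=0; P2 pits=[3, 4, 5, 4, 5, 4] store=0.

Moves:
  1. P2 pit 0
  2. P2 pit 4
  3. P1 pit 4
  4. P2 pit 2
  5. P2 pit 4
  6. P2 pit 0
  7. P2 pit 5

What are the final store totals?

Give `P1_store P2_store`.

Answer: 1 3

Derivation:
Move 1: P2 pit0 -> P1=[5,3,5,4,5,5](0) P2=[0,5,6,5,5,4](0)
Move 2: P2 pit4 -> P1=[6,4,6,4,5,5](0) P2=[0,5,6,5,0,5](1)
Move 3: P1 pit4 -> P1=[6,4,6,4,0,6](1) P2=[1,6,7,5,0,5](1)
Move 4: P2 pit2 -> P1=[7,5,7,4,0,6](1) P2=[1,6,0,6,1,6](2)
Move 5: P2 pit4 -> P1=[7,5,7,4,0,6](1) P2=[1,6,0,6,0,7](2)
Move 6: P2 pit0 -> P1=[7,5,7,4,0,6](1) P2=[0,7,0,6,0,7](2)
Move 7: P2 pit5 -> P1=[8,6,8,5,1,7](1) P2=[0,7,0,6,0,0](3)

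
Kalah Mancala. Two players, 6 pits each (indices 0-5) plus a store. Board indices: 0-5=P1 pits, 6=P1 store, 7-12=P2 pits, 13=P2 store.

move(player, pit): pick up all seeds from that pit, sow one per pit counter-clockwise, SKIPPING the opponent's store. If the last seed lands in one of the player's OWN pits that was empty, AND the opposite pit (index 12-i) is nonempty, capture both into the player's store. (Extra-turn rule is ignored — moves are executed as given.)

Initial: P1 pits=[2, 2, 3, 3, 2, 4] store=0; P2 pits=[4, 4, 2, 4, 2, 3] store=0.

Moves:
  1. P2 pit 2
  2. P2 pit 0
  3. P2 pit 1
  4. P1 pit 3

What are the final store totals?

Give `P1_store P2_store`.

Answer: 1 1

Derivation:
Move 1: P2 pit2 -> P1=[2,2,3,3,2,4](0) P2=[4,4,0,5,3,3](0)
Move 2: P2 pit0 -> P1=[2,2,3,3,2,4](0) P2=[0,5,1,6,4,3](0)
Move 3: P2 pit1 -> P1=[2,2,3,3,2,4](0) P2=[0,0,2,7,5,4](1)
Move 4: P1 pit3 -> P1=[2,2,3,0,3,5](1) P2=[0,0,2,7,5,4](1)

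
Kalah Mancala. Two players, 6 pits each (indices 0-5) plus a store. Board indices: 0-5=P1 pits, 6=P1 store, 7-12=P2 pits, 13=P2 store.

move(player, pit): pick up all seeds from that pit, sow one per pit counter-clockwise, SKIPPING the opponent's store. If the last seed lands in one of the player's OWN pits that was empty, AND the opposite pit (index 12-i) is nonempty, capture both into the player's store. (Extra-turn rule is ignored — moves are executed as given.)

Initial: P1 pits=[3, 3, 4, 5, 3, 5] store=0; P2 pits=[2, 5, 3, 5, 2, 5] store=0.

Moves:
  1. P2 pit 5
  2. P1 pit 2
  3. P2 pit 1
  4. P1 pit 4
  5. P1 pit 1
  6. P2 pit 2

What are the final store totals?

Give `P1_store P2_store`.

Answer: 2 3

Derivation:
Move 1: P2 pit5 -> P1=[4,4,5,6,3,5](0) P2=[2,5,3,5,2,0](1)
Move 2: P1 pit2 -> P1=[4,4,0,7,4,6](1) P2=[3,5,3,5,2,0](1)
Move 3: P2 pit1 -> P1=[4,4,0,7,4,6](1) P2=[3,0,4,6,3,1](2)
Move 4: P1 pit4 -> P1=[4,4,0,7,0,7](2) P2=[4,1,4,6,3,1](2)
Move 5: P1 pit1 -> P1=[4,0,1,8,1,8](2) P2=[4,1,4,6,3,1](2)
Move 6: P2 pit2 -> P1=[4,0,1,8,1,8](2) P2=[4,1,0,7,4,2](3)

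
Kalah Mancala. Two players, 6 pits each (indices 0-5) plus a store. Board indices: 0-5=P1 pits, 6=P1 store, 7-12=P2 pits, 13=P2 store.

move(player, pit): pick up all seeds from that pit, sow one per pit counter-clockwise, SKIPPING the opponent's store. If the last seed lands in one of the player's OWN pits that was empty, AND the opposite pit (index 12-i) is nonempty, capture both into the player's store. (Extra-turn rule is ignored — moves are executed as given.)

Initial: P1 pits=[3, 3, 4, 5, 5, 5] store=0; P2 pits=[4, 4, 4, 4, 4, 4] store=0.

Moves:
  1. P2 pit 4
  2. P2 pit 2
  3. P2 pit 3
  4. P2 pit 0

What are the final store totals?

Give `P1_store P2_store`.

Answer: 0 3

Derivation:
Move 1: P2 pit4 -> P1=[4,4,4,5,5,5](0) P2=[4,4,4,4,0,5](1)
Move 2: P2 pit2 -> P1=[4,4,4,5,5,5](0) P2=[4,4,0,5,1,6](2)
Move 3: P2 pit3 -> P1=[5,5,4,5,5,5](0) P2=[4,4,0,0,2,7](3)
Move 4: P2 pit0 -> P1=[5,5,4,5,5,5](0) P2=[0,5,1,1,3,7](3)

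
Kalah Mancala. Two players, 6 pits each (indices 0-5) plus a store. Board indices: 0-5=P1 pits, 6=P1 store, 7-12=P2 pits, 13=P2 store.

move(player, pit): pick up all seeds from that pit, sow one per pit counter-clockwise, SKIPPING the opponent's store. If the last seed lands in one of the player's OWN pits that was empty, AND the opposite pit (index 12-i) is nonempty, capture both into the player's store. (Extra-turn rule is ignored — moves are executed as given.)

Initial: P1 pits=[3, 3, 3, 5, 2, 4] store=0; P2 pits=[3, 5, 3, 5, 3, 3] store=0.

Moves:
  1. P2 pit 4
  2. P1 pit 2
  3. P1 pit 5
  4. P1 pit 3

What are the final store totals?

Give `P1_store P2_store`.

Move 1: P2 pit4 -> P1=[4,3,3,5,2,4](0) P2=[3,5,3,5,0,4](1)
Move 2: P1 pit2 -> P1=[4,3,0,6,3,5](0) P2=[3,5,3,5,0,4](1)
Move 3: P1 pit5 -> P1=[4,3,0,6,3,0](1) P2=[4,6,4,6,0,4](1)
Move 4: P1 pit3 -> P1=[4,3,0,0,4,1](2) P2=[5,7,5,6,0,4](1)

Answer: 2 1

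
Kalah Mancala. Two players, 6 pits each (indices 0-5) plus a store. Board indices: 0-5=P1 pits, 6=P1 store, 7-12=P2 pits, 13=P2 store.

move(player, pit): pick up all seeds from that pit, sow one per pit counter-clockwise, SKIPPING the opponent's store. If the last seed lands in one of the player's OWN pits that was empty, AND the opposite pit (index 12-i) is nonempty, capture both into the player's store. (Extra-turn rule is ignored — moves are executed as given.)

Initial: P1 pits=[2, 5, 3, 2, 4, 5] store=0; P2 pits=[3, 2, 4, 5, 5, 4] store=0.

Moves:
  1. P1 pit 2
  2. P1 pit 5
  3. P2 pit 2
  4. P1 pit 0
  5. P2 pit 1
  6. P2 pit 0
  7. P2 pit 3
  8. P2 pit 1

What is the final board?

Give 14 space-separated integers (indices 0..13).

Move 1: P1 pit2 -> P1=[2,5,0,3,5,6](0) P2=[3,2,4,5,5,4](0)
Move 2: P1 pit5 -> P1=[2,5,0,3,5,0](1) P2=[4,3,5,6,6,4](0)
Move 3: P2 pit2 -> P1=[3,5,0,3,5,0](1) P2=[4,3,0,7,7,5](1)
Move 4: P1 pit0 -> P1=[0,6,1,4,5,0](1) P2=[4,3,0,7,7,5](1)
Move 5: P2 pit1 -> P1=[0,6,1,4,5,0](1) P2=[4,0,1,8,8,5](1)
Move 6: P2 pit0 -> P1=[0,6,1,4,5,0](1) P2=[0,1,2,9,9,5](1)
Move 7: P2 pit3 -> P1=[1,7,2,5,6,1](1) P2=[0,1,2,0,10,6](2)
Move 8: P2 pit1 -> P1=[1,7,2,5,6,1](1) P2=[0,0,3,0,10,6](2)

Answer: 1 7 2 5 6 1 1 0 0 3 0 10 6 2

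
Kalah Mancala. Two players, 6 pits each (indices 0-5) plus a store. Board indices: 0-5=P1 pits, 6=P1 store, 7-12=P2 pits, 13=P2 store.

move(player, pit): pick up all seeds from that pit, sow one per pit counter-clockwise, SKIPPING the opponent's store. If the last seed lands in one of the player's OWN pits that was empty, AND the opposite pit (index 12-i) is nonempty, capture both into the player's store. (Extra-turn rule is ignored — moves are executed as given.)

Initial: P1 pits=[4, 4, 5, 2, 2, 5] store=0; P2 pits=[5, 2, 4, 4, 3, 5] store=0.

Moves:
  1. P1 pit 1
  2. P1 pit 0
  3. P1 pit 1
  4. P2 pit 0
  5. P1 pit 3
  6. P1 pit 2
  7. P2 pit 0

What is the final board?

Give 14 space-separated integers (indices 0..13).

Answer: 0 0 0 1 6 8 2 0 5 7 6 4 6 0

Derivation:
Move 1: P1 pit1 -> P1=[4,0,6,3,3,6](0) P2=[5,2,4,4,3,5](0)
Move 2: P1 pit0 -> P1=[0,1,7,4,4,6](0) P2=[5,2,4,4,3,5](0)
Move 3: P1 pit1 -> P1=[0,0,8,4,4,6](0) P2=[5,2,4,4,3,5](0)
Move 4: P2 pit0 -> P1=[0,0,8,4,4,6](0) P2=[0,3,5,5,4,6](0)
Move 5: P1 pit3 -> P1=[0,0,8,0,5,7](1) P2=[1,3,5,5,4,6](0)
Move 6: P1 pit2 -> P1=[0,0,0,1,6,8](2) P2=[2,4,6,6,4,6](0)
Move 7: P2 pit0 -> P1=[0,0,0,1,6,8](2) P2=[0,5,7,6,4,6](0)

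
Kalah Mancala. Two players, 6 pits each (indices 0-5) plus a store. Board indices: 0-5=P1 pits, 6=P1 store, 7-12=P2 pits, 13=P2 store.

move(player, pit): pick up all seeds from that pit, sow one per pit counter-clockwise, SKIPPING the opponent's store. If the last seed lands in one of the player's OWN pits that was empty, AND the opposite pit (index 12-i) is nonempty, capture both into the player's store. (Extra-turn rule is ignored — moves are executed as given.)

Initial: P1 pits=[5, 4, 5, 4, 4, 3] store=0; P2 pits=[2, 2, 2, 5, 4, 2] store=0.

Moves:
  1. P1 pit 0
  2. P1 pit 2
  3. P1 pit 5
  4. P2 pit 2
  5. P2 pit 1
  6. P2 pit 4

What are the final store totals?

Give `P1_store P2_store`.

Move 1: P1 pit0 -> P1=[0,5,6,5,5,4](0) P2=[2,2,2,5,4,2](0)
Move 2: P1 pit2 -> P1=[0,5,0,6,6,5](1) P2=[3,3,2,5,4,2](0)
Move 3: P1 pit5 -> P1=[0,5,0,6,6,0](2) P2=[4,4,3,6,4,2](0)
Move 4: P2 pit2 -> P1=[0,5,0,6,6,0](2) P2=[4,4,0,7,5,3](0)
Move 5: P2 pit1 -> P1=[0,5,0,6,6,0](2) P2=[4,0,1,8,6,4](0)
Move 6: P2 pit4 -> P1=[1,6,1,7,6,0](2) P2=[4,0,1,8,0,5](1)

Answer: 2 1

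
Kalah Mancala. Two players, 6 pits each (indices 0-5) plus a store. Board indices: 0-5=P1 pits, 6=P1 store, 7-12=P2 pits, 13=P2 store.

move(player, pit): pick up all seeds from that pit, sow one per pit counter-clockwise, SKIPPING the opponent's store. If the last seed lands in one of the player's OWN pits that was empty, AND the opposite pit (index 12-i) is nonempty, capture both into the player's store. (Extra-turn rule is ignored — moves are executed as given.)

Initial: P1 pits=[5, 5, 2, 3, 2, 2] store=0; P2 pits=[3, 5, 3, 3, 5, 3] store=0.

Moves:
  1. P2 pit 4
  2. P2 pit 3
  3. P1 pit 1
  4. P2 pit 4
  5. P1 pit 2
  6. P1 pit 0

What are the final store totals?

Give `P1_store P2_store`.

Answer: 3 2

Derivation:
Move 1: P2 pit4 -> P1=[6,6,3,3,2,2](0) P2=[3,5,3,3,0,4](1)
Move 2: P2 pit3 -> P1=[6,6,3,3,2,2](0) P2=[3,5,3,0,1,5](2)
Move 3: P1 pit1 -> P1=[6,0,4,4,3,3](1) P2=[4,5,3,0,1,5](2)
Move 4: P2 pit4 -> P1=[6,0,4,4,3,3](1) P2=[4,5,3,0,0,6](2)
Move 5: P1 pit2 -> P1=[6,0,0,5,4,4](2) P2=[4,5,3,0,0,6](2)
Move 6: P1 pit0 -> P1=[0,1,1,6,5,5](3) P2=[4,5,3,0,0,6](2)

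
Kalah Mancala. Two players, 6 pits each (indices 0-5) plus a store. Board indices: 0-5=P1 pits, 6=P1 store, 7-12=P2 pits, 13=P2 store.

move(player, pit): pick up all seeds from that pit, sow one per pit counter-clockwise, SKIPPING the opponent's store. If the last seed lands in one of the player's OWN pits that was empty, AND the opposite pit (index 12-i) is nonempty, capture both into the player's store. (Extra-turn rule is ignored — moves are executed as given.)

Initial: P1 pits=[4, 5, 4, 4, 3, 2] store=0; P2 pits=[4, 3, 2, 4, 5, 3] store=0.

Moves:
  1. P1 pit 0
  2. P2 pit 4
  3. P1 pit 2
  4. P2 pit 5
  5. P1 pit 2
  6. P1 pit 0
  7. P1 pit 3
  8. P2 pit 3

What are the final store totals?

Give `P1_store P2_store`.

Move 1: P1 pit0 -> P1=[0,6,5,5,4,2](0) P2=[4,3,2,4,5,3](0)
Move 2: P2 pit4 -> P1=[1,7,6,5,4,2](0) P2=[4,3,2,4,0,4](1)
Move 3: P1 pit2 -> P1=[1,7,0,6,5,3](1) P2=[5,4,2,4,0,4](1)
Move 4: P2 pit5 -> P1=[2,8,1,6,5,3](1) P2=[5,4,2,4,0,0](2)
Move 5: P1 pit2 -> P1=[2,8,0,7,5,3](1) P2=[5,4,2,4,0,0](2)
Move 6: P1 pit0 -> P1=[0,9,0,7,5,3](6) P2=[5,4,2,0,0,0](2)
Move 7: P1 pit3 -> P1=[0,9,0,0,6,4](7) P2=[6,5,3,1,0,0](2)
Move 8: P2 pit3 -> P1=[0,0,0,0,6,4](7) P2=[6,5,3,0,0,0](12)

Answer: 7 12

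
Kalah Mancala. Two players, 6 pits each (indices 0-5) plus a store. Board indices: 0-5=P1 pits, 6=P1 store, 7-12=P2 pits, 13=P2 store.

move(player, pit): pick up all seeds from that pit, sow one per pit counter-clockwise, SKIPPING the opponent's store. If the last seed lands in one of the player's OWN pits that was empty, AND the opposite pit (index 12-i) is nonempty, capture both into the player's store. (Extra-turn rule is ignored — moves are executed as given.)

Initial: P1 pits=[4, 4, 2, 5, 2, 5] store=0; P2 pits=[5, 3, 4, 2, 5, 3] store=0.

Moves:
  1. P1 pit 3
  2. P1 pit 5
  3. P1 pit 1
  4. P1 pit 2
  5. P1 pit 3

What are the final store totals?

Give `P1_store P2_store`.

Answer: 10 0

Derivation:
Move 1: P1 pit3 -> P1=[4,4,2,0,3,6](1) P2=[6,4,4,2,5,3](0)
Move 2: P1 pit5 -> P1=[4,4,2,0,3,0](2) P2=[7,5,5,3,6,3](0)
Move 3: P1 pit1 -> P1=[4,0,3,1,4,0](10) P2=[0,5,5,3,6,3](0)
Move 4: P1 pit2 -> P1=[4,0,0,2,5,1](10) P2=[0,5,5,3,6,3](0)
Move 5: P1 pit3 -> P1=[4,0,0,0,6,2](10) P2=[0,5,5,3,6,3](0)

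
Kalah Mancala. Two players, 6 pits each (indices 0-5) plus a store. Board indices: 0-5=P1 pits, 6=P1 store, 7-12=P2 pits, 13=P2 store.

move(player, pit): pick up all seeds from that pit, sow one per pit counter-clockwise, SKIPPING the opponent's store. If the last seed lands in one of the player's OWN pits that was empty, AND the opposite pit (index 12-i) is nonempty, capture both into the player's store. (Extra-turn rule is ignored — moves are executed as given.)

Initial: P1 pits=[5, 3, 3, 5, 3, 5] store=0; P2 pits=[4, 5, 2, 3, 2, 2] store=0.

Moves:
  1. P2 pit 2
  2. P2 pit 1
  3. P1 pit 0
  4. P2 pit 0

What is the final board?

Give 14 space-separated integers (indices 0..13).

Answer: 0 4 4 6 4 6 0 0 1 2 6 5 3 1

Derivation:
Move 1: P2 pit2 -> P1=[5,3,3,5,3,5](0) P2=[4,5,0,4,3,2](0)
Move 2: P2 pit1 -> P1=[5,3,3,5,3,5](0) P2=[4,0,1,5,4,3](1)
Move 3: P1 pit0 -> P1=[0,4,4,6,4,6](0) P2=[4,0,1,5,4,3](1)
Move 4: P2 pit0 -> P1=[0,4,4,6,4,6](0) P2=[0,1,2,6,5,3](1)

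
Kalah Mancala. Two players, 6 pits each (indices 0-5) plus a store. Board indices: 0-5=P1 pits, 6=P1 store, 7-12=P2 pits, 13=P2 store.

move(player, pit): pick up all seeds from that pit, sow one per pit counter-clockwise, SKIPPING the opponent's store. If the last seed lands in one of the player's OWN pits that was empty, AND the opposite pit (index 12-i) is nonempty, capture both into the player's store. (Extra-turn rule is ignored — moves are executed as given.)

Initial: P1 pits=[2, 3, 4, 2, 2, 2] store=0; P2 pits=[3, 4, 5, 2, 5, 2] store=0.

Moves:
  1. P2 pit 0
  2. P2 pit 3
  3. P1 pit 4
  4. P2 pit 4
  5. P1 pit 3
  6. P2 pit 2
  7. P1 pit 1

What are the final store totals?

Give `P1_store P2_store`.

Answer: 3 3

Derivation:
Move 1: P2 pit0 -> P1=[2,3,4,2,2,2](0) P2=[0,5,6,3,5,2](0)
Move 2: P2 pit3 -> P1=[2,3,4,2,2,2](0) P2=[0,5,6,0,6,3](1)
Move 3: P1 pit4 -> P1=[2,3,4,2,0,3](1) P2=[0,5,6,0,6,3](1)
Move 4: P2 pit4 -> P1=[3,4,5,3,0,3](1) P2=[0,5,6,0,0,4](2)
Move 5: P1 pit3 -> P1=[3,4,5,0,1,4](2) P2=[0,5,6,0,0,4](2)
Move 6: P2 pit2 -> P1=[4,5,5,0,1,4](2) P2=[0,5,0,1,1,5](3)
Move 7: P1 pit1 -> P1=[4,0,6,1,2,5](3) P2=[0,5,0,1,1,5](3)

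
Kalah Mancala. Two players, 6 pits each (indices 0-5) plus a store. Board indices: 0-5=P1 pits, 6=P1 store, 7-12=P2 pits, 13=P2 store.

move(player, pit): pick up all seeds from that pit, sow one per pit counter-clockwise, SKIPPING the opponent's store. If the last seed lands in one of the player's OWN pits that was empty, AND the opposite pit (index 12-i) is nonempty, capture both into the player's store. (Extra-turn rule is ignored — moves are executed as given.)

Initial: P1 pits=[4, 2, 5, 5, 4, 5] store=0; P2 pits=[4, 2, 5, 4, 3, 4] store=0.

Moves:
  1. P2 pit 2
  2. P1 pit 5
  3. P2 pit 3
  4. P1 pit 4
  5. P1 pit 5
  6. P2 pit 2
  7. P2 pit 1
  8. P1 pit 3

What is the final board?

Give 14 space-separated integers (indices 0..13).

Answer: 6 3 0 0 1 1 4 7 1 1 1 6 7 9

Derivation:
Move 1: P2 pit2 -> P1=[5,2,5,5,4,5](0) P2=[4,2,0,5,4,5](1)
Move 2: P1 pit5 -> P1=[5,2,5,5,4,0](1) P2=[5,3,1,6,4,5](1)
Move 3: P2 pit3 -> P1=[6,3,6,5,4,0](1) P2=[5,3,1,0,5,6](2)
Move 4: P1 pit4 -> P1=[6,3,6,5,0,1](2) P2=[6,4,1,0,5,6](2)
Move 5: P1 pit5 -> P1=[6,3,6,5,0,0](3) P2=[6,4,1,0,5,6](2)
Move 6: P2 pit2 -> P1=[6,3,0,5,0,0](3) P2=[6,4,0,0,5,6](9)
Move 7: P2 pit1 -> P1=[6,3,0,5,0,0](3) P2=[6,0,1,1,6,7](9)
Move 8: P1 pit3 -> P1=[6,3,0,0,1,1](4) P2=[7,1,1,1,6,7](9)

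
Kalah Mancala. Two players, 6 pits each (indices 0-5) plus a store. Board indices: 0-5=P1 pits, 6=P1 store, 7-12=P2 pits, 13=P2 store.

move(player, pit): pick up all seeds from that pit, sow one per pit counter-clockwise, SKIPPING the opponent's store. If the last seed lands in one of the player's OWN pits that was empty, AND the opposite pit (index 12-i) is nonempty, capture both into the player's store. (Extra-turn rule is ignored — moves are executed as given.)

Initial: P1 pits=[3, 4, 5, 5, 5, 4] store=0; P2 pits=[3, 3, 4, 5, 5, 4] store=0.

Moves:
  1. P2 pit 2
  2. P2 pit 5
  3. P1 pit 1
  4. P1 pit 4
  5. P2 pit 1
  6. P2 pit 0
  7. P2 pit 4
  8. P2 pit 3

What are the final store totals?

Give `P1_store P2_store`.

Answer: 2 9

Derivation:
Move 1: P2 pit2 -> P1=[3,4,5,5,5,4](0) P2=[3,3,0,6,6,5](1)
Move 2: P2 pit5 -> P1=[4,5,6,6,5,4](0) P2=[3,3,0,6,6,0](2)
Move 3: P1 pit1 -> P1=[4,0,7,7,6,5](1) P2=[3,3,0,6,6,0](2)
Move 4: P1 pit4 -> P1=[4,0,7,7,0,6](2) P2=[4,4,1,7,6,0](2)
Move 5: P2 pit1 -> P1=[0,0,7,7,0,6](2) P2=[4,0,2,8,7,0](7)
Move 6: P2 pit0 -> P1=[0,0,7,7,0,6](2) P2=[0,1,3,9,8,0](7)
Move 7: P2 pit4 -> P1=[1,1,8,8,1,7](2) P2=[0,1,3,9,0,1](8)
Move 8: P2 pit3 -> P1=[2,2,9,9,2,8](2) P2=[0,1,3,0,1,2](9)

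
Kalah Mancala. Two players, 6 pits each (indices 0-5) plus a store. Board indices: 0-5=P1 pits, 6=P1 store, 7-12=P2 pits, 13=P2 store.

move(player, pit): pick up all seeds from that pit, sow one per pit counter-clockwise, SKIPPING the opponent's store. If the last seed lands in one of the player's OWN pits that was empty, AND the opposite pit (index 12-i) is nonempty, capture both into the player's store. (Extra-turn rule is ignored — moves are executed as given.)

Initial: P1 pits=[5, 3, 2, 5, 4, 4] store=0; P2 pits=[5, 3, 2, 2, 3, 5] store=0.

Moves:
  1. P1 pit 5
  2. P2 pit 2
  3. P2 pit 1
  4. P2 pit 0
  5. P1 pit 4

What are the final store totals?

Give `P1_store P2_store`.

Answer: 2 1

Derivation:
Move 1: P1 pit5 -> P1=[5,3,2,5,4,0](1) P2=[6,4,3,2,3,5](0)
Move 2: P2 pit2 -> P1=[5,3,2,5,4,0](1) P2=[6,4,0,3,4,6](0)
Move 3: P2 pit1 -> P1=[5,3,2,5,4,0](1) P2=[6,0,1,4,5,7](0)
Move 4: P2 pit0 -> P1=[5,3,2,5,4,0](1) P2=[0,1,2,5,6,8](1)
Move 5: P1 pit4 -> P1=[5,3,2,5,0,1](2) P2=[1,2,2,5,6,8](1)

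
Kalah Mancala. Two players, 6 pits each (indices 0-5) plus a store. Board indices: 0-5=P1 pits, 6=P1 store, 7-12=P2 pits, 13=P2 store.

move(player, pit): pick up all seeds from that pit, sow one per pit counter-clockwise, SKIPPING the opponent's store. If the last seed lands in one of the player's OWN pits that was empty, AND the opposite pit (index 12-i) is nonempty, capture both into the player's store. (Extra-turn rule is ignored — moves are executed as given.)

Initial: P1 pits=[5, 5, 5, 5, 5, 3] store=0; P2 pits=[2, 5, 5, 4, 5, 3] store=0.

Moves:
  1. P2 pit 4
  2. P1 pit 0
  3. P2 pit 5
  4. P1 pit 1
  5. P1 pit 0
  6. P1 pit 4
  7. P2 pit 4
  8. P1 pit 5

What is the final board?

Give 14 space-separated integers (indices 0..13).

Move 1: P2 pit4 -> P1=[6,6,6,5,5,3](0) P2=[2,5,5,4,0,4](1)
Move 2: P1 pit0 -> P1=[0,7,7,6,6,4](1) P2=[2,5,5,4,0,4](1)
Move 3: P2 pit5 -> P1=[1,8,8,6,6,4](1) P2=[2,5,5,4,0,0](2)
Move 4: P1 pit1 -> P1=[1,0,9,7,7,5](2) P2=[3,6,6,4,0,0](2)
Move 5: P1 pit0 -> P1=[0,1,9,7,7,5](2) P2=[3,6,6,4,0,0](2)
Move 6: P1 pit4 -> P1=[0,1,9,7,0,6](3) P2=[4,7,7,5,1,0](2)
Move 7: P2 pit4 -> P1=[0,1,9,7,0,6](3) P2=[4,7,7,5,0,1](2)
Move 8: P1 pit5 -> P1=[0,1,9,7,0,0](4) P2=[5,8,8,6,1,1](2)

Answer: 0 1 9 7 0 0 4 5 8 8 6 1 1 2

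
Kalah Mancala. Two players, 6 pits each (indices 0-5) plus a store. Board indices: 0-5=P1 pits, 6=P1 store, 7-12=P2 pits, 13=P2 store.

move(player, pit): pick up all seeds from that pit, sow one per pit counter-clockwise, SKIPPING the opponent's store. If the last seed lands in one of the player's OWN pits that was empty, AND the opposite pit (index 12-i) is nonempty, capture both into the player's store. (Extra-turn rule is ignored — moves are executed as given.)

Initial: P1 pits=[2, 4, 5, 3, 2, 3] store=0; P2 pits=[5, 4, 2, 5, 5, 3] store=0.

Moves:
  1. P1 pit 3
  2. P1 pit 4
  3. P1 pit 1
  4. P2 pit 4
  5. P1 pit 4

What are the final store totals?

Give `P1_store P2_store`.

Answer: 2 1

Derivation:
Move 1: P1 pit3 -> P1=[2,4,5,0,3,4](1) P2=[5,4,2,5,5,3](0)
Move 2: P1 pit4 -> P1=[2,4,5,0,0,5](2) P2=[6,4,2,5,5,3](0)
Move 3: P1 pit1 -> P1=[2,0,6,1,1,6](2) P2=[6,4,2,5,5,3](0)
Move 4: P2 pit4 -> P1=[3,1,7,1,1,6](2) P2=[6,4,2,5,0,4](1)
Move 5: P1 pit4 -> P1=[3,1,7,1,0,7](2) P2=[6,4,2,5,0,4](1)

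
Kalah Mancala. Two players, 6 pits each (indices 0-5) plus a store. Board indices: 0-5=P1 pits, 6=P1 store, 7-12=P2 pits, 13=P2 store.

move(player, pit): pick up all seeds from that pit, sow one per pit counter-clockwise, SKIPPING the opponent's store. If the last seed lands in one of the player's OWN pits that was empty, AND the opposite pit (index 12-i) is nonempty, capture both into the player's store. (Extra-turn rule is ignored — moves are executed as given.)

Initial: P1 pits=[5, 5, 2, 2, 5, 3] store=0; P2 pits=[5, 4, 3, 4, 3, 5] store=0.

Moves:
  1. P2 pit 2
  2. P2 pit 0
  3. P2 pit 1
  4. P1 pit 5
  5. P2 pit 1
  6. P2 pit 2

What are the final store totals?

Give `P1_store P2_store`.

Answer: 1 1

Derivation:
Move 1: P2 pit2 -> P1=[5,5,2,2,5,3](0) P2=[5,4,0,5,4,6](0)
Move 2: P2 pit0 -> P1=[5,5,2,2,5,3](0) P2=[0,5,1,6,5,7](0)
Move 3: P2 pit1 -> P1=[5,5,2,2,5,3](0) P2=[0,0,2,7,6,8](1)
Move 4: P1 pit5 -> P1=[5,5,2,2,5,0](1) P2=[1,1,2,7,6,8](1)
Move 5: P2 pit1 -> P1=[5,5,2,2,5,0](1) P2=[1,0,3,7,6,8](1)
Move 6: P2 pit2 -> P1=[5,5,2,2,5,0](1) P2=[1,0,0,8,7,9](1)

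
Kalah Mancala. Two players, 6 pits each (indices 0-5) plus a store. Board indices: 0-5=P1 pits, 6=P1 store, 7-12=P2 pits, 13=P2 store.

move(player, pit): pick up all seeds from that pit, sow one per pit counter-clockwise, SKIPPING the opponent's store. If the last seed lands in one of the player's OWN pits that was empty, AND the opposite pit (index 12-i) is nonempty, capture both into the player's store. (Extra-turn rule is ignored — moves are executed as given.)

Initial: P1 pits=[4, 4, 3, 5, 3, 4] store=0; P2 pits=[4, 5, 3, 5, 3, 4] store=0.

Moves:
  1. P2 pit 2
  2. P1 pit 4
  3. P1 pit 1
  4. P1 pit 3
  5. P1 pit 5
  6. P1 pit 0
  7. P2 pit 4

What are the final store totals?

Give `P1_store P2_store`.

Answer: 3 1

Derivation:
Move 1: P2 pit2 -> P1=[4,4,3,5,3,4](0) P2=[4,5,0,6,4,5](0)
Move 2: P1 pit4 -> P1=[4,4,3,5,0,5](1) P2=[5,5,0,6,4,5](0)
Move 3: P1 pit1 -> P1=[4,0,4,6,1,6](1) P2=[5,5,0,6,4,5](0)
Move 4: P1 pit3 -> P1=[4,0,4,0,2,7](2) P2=[6,6,1,6,4,5](0)
Move 5: P1 pit5 -> P1=[4,0,4,0,2,0](3) P2=[7,7,2,7,5,6](0)
Move 6: P1 pit0 -> P1=[0,1,5,1,3,0](3) P2=[7,7,2,7,5,6](0)
Move 7: P2 pit4 -> P1=[1,2,6,1,3,0](3) P2=[7,7,2,7,0,7](1)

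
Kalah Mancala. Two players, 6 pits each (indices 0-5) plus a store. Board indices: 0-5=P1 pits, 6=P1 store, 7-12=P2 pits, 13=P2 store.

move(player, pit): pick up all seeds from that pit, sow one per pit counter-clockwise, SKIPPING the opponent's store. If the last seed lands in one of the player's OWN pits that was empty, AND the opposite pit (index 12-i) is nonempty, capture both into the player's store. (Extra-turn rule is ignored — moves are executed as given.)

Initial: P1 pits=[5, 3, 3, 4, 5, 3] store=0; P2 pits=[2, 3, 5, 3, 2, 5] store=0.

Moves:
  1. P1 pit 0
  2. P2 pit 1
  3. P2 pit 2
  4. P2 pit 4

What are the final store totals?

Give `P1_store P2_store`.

Move 1: P1 pit0 -> P1=[0,4,4,5,6,4](0) P2=[2,3,5,3,2,5](0)
Move 2: P2 pit1 -> P1=[0,4,4,5,6,4](0) P2=[2,0,6,4,3,5](0)
Move 3: P2 pit2 -> P1=[1,5,4,5,6,4](0) P2=[2,0,0,5,4,6](1)
Move 4: P2 pit4 -> P1=[2,6,4,5,6,4](0) P2=[2,0,0,5,0,7](2)

Answer: 0 2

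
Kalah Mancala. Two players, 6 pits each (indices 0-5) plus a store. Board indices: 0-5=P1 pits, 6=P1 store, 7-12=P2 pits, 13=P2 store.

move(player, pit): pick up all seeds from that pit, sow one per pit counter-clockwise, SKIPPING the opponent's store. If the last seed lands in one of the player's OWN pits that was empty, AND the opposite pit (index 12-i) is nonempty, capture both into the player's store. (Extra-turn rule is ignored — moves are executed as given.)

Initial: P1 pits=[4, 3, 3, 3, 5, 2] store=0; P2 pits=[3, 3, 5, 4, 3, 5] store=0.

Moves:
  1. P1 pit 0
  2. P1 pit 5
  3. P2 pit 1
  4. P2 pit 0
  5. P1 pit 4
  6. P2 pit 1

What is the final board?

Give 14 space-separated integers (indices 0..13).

Move 1: P1 pit0 -> P1=[0,4,4,4,6,2](0) P2=[3,3,5,4,3,5](0)
Move 2: P1 pit5 -> P1=[0,4,4,4,6,0](1) P2=[4,3,5,4,3,5](0)
Move 3: P2 pit1 -> P1=[0,4,4,4,6,0](1) P2=[4,0,6,5,4,5](0)
Move 4: P2 pit0 -> P1=[0,4,4,4,6,0](1) P2=[0,1,7,6,5,5](0)
Move 5: P1 pit4 -> P1=[0,4,4,4,0,1](2) P2=[1,2,8,7,5,5](0)
Move 6: P2 pit1 -> P1=[0,4,4,4,0,1](2) P2=[1,0,9,8,5,5](0)

Answer: 0 4 4 4 0 1 2 1 0 9 8 5 5 0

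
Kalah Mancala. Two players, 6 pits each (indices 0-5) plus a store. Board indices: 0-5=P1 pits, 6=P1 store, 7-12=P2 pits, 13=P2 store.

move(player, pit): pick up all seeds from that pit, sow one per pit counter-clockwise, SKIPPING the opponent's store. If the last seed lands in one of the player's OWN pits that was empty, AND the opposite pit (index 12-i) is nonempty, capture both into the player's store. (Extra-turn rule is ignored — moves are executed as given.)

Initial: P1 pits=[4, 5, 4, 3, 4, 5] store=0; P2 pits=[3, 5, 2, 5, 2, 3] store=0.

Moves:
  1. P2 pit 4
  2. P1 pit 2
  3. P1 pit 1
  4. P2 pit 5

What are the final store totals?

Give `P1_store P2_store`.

Answer: 2 2

Derivation:
Move 1: P2 pit4 -> P1=[4,5,4,3,4,5](0) P2=[3,5,2,5,0,4](1)
Move 2: P1 pit2 -> P1=[4,5,0,4,5,6](1) P2=[3,5,2,5,0,4](1)
Move 3: P1 pit1 -> P1=[4,0,1,5,6,7](2) P2=[3,5,2,5,0,4](1)
Move 4: P2 pit5 -> P1=[5,1,2,5,6,7](2) P2=[3,5,2,5,0,0](2)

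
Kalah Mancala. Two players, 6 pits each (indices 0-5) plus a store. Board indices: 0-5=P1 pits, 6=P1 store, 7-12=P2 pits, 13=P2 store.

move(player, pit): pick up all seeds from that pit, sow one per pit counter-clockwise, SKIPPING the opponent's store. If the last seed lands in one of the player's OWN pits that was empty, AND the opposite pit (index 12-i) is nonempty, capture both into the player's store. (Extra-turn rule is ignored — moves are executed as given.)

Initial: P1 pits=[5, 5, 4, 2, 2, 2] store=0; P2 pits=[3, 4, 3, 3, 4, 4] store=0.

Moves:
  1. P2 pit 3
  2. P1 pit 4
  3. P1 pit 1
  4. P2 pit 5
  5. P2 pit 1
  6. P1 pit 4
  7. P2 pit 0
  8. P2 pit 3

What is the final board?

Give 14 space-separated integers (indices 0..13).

Move 1: P2 pit3 -> P1=[5,5,4,2,2,2](0) P2=[3,4,3,0,5,5](1)
Move 2: P1 pit4 -> P1=[5,5,4,2,0,3](1) P2=[3,4,3,0,5,5](1)
Move 3: P1 pit1 -> P1=[5,0,5,3,1,4](2) P2=[3,4,3,0,5,5](1)
Move 4: P2 pit5 -> P1=[6,1,6,4,1,4](2) P2=[3,4,3,0,5,0](2)
Move 5: P2 pit1 -> P1=[0,1,6,4,1,4](2) P2=[3,0,4,1,6,0](9)
Move 6: P1 pit4 -> P1=[0,1,6,4,0,5](2) P2=[3,0,4,1,6,0](9)
Move 7: P2 pit0 -> P1=[0,1,6,4,0,5](2) P2=[0,1,5,2,6,0](9)
Move 8: P2 pit3 -> P1=[0,1,6,4,0,5](2) P2=[0,1,5,0,7,1](9)

Answer: 0 1 6 4 0 5 2 0 1 5 0 7 1 9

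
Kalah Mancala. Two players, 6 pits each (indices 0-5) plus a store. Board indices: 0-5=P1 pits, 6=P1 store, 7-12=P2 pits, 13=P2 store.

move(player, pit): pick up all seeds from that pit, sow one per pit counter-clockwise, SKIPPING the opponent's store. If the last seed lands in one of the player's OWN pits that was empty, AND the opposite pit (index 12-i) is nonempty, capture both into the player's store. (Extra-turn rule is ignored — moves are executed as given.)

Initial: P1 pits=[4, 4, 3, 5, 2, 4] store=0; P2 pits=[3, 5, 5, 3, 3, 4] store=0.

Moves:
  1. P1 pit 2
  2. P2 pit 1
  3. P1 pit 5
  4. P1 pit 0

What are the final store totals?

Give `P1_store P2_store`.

Move 1: P1 pit2 -> P1=[4,4,0,6,3,5](0) P2=[3,5,5,3,3,4](0)
Move 2: P2 pit1 -> P1=[4,4,0,6,3,5](0) P2=[3,0,6,4,4,5](1)
Move 3: P1 pit5 -> P1=[4,4,0,6,3,0](1) P2=[4,1,7,5,4,5](1)
Move 4: P1 pit0 -> P1=[0,5,1,7,4,0](1) P2=[4,1,7,5,4,5](1)

Answer: 1 1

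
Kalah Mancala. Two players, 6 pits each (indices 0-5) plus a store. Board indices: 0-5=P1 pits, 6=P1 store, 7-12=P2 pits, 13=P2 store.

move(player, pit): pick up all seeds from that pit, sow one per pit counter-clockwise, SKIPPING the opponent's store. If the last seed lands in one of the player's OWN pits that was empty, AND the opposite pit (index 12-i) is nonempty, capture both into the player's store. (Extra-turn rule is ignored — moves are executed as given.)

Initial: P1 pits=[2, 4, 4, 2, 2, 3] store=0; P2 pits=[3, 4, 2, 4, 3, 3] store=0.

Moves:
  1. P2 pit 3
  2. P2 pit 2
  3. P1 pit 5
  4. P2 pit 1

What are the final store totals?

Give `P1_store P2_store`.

Answer: 1 2

Derivation:
Move 1: P2 pit3 -> P1=[3,4,4,2,2,3](0) P2=[3,4,2,0,4,4](1)
Move 2: P2 pit2 -> P1=[3,4,4,2,2,3](0) P2=[3,4,0,1,5,4](1)
Move 3: P1 pit5 -> P1=[3,4,4,2,2,0](1) P2=[4,5,0,1,5,4](1)
Move 4: P2 pit1 -> P1=[3,4,4,2,2,0](1) P2=[4,0,1,2,6,5](2)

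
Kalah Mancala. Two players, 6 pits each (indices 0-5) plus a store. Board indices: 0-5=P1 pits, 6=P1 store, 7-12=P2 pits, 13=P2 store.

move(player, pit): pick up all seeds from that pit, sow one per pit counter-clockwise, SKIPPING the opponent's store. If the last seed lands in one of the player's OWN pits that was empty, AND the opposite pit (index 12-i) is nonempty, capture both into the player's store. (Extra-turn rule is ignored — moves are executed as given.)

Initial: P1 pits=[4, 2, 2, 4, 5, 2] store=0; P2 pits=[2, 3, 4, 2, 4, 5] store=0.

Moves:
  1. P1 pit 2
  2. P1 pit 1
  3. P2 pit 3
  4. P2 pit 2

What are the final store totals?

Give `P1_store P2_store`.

Answer: 0 1

Derivation:
Move 1: P1 pit2 -> P1=[4,2,0,5,6,2](0) P2=[2,3,4,2,4,5](0)
Move 2: P1 pit1 -> P1=[4,0,1,6,6,2](0) P2=[2,3,4,2,4,5](0)
Move 3: P2 pit3 -> P1=[4,0,1,6,6,2](0) P2=[2,3,4,0,5,6](0)
Move 4: P2 pit2 -> P1=[4,0,1,6,6,2](0) P2=[2,3,0,1,6,7](1)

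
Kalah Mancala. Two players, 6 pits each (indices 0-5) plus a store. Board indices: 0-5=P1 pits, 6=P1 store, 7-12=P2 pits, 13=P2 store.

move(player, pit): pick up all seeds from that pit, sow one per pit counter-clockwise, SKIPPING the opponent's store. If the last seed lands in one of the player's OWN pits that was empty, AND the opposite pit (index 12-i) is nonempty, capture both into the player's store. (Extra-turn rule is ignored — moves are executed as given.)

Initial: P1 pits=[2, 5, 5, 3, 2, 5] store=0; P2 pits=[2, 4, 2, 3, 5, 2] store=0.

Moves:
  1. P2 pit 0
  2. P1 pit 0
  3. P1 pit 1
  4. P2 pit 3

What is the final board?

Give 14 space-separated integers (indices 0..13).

Answer: 0 0 7 4 3 6 1 1 5 3 0 6 3 1

Derivation:
Move 1: P2 pit0 -> P1=[2,5,5,3,2,5](0) P2=[0,5,3,3,5,2](0)
Move 2: P1 pit0 -> P1=[0,6,6,3,2,5](0) P2=[0,5,3,3,5,2](0)
Move 3: P1 pit1 -> P1=[0,0,7,4,3,6](1) P2=[1,5,3,3,5,2](0)
Move 4: P2 pit3 -> P1=[0,0,7,4,3,6](1) P2=[1,5,3,0,6,3](1)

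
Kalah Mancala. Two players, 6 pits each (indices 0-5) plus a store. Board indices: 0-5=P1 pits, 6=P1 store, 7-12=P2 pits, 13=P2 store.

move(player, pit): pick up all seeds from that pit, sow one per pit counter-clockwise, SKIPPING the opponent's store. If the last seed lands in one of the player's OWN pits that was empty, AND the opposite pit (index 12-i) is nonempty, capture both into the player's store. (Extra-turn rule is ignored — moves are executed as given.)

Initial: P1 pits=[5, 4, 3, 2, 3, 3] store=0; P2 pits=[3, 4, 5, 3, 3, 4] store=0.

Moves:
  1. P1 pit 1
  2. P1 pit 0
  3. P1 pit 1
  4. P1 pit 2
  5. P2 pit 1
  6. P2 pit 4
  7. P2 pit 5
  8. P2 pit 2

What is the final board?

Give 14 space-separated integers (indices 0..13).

Answer: 3 3 1 6 7 6 1 4 0 0 5 1 1 4

Derivation:
Move 1: P1 pit1 -> P1=[5,0,4,3,4,4](0) P2=[3,4,5,3,3,4](0)
Move 2: P1 pit0 -> P1=[0,1,5,4,5,5](0) P2=[3,4,5,3,3,4](0)
Move 3: P1 pit1 -> P1=[0,0,6,4,5,5](0) P2=[3,4,5,3,3,4](0)
Move 4: P1 pit2 -> P1=[0,0,0,5,6,6](1) P2=[4,5,5,3,3,4](0)
Move 5: P2 pit1 -> P1=[0,0,0,5,6,6](1) P2=[4,0,6,4,4,5](1)
Move 6: P2 pit4 -> P1=[1,1,0,5,6,6](1) P2=[4,0,6,4,0,6](2)
Move 7: P2 pit5 -> P1=[2,2,1,6,7,6](1) P2=[4,0,6,4,0,0](3)
Move 8: P2 pit2 -> P1=[3,3,1,6,7,6](1) P2=[4,0,0,5,1,1](4)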